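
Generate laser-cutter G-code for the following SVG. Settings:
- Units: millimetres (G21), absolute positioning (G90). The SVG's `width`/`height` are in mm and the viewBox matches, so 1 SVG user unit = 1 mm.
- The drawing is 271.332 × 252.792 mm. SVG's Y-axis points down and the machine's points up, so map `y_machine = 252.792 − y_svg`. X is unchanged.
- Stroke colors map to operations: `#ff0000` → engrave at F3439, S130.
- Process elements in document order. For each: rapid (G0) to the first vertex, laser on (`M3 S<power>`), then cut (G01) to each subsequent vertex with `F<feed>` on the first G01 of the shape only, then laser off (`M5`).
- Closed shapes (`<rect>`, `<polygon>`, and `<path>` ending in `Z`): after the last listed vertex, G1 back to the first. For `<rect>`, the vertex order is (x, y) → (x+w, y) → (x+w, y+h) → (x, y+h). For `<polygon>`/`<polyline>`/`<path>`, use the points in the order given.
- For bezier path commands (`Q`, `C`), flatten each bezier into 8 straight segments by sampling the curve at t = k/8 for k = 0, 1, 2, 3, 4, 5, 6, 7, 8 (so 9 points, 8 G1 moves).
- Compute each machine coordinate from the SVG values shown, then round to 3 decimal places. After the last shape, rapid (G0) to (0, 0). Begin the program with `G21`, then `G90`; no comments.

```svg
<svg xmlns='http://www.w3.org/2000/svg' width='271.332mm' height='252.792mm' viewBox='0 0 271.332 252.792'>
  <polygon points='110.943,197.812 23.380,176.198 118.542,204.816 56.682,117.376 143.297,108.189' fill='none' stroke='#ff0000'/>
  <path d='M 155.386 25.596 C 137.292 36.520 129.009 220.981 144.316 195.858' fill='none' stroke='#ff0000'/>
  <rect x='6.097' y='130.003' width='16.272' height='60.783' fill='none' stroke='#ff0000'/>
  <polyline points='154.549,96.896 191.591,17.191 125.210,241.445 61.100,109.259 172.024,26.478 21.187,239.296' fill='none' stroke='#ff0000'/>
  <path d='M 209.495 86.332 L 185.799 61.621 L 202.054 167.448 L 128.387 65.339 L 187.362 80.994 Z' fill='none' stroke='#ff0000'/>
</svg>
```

G21
G90
G0 X110.943 Y54.980
M3 S130
G01 X23.380 Y76.594 F3439
G01 X118.542 Y47.976
G01 X56.682 Y135.416
G01 X143.297 Y144.603
G01 X110.943 Y54.980
M5
G0 X155.386 Y227.196
M3 S130
G01 X149.088 Y215.713 F3439
G01 X143.870 Y192.451
G01 X139.896 Y161.899
G01 X137.326 Y128.547
G01 X136.321 Y96.885
G01 X137.044 Y71.402
G01 X139.655 Y56.589
G01 X144.316 Y56.934
M5
G0 X6.097 Y122.789
M3 S130
G01 X22.369 Y122.789 F3439
G01 X22.369 Y62.006
G01 X6.097 Y62.006
G01 X6.097 Y122.789
M5
G0 X154.549 Y155.896
M3 S130
G01 X191.591 Y235.601 F3439
G01 X125.210 Y11.347
G01 X61.100 Y143.533
G01 X172.024 Y226.314
G01 X21.187 Y13.496
M5
G0 X209.495 Y166.460
M3 S130
G01 X185.799 Y191.171 F3439
G01 X202.054 Y85.344
G01 X128.387 Y187.453
G01 X187.362 Y171.798
G01 X209.495 Y166.460
M5
G0 X0.000 Y0.000

1 u = 1 mm; y_m = 252.792 − y.

[1] `<polygon>` closed polygon, #ff0000→engrave S130 F3439: (110.943,54.980) → (23.380,76.594) → (118.542,47.976) → (56.682,135.416) → (143.297,144.603) → (110.943,54.980) (closed)

[2] `<path>` cubic bezier, #ff0000→engrave S130 F3439: (155.386,227.196) → (149.088,215.713) → (143.870,192.451) → (139.896,161.899) → (137.326,128.547) → (136.321,96.885) → (137.044,71.402) → (139.655,56.589) → (144.316,56.934)

[3] `<rect>` rectangle, #ff0000→engrave S130 F3439: (6.097,122.789) → (22.369,122.789) → (22.369,62.006) → (6.097,62.006) → (6.097,122.789) (closed)

[4] `<polyline>` open polyline, #ff0000→engrave S130 F3439: (154.549,155.896) → (191.591,235.601) → (125.210,11.347) → (61.100,143.533) → (172.024,226.314) → (21.187,13.496)

[5] `<path>` closed polygon, #ff0000→engrave S130 F3439: (209.495,166.460) → (185.799,191.171) → (202.054,85.344) → (128.387,187.453) → (187.362,171.798) → (209.495,166.460) (closed)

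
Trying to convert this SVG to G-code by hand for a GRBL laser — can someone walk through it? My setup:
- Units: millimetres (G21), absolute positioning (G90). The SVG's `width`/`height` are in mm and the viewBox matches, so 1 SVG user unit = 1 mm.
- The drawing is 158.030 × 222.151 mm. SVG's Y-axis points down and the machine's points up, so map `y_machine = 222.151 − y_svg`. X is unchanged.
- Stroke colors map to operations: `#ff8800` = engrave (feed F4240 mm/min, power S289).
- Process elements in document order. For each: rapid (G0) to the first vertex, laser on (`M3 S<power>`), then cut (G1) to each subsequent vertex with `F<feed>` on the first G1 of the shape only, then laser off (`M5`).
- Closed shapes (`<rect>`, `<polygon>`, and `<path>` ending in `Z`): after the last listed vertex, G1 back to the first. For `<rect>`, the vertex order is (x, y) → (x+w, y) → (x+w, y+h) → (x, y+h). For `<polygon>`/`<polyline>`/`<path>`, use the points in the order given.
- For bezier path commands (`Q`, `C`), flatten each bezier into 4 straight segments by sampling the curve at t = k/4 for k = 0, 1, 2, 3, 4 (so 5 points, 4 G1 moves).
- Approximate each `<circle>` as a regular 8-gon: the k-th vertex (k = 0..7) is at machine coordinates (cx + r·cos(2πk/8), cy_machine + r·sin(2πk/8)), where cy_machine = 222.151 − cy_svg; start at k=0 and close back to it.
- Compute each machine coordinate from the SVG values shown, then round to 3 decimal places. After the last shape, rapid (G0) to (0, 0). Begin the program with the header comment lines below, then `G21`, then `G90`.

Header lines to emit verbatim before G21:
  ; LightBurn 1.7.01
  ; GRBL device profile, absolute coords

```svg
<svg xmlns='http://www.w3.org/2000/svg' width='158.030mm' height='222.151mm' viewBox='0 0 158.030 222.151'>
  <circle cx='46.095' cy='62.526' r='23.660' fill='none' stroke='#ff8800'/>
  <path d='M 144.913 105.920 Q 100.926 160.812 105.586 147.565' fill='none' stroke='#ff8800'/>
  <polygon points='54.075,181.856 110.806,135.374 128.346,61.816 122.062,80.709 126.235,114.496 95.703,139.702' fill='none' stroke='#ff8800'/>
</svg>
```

viewBox `0 0 158.030 222.151` with mm width/height → 1 unit = 1 mm. Flip: y_m = 222.151 − y_svg.

**Shape 1** — `<circle>` circle, stroke `#ff8800` → engrave (S289, F4240). Machine vertices: (69.755,159.625) → (62.825,176.355) → (46.095,183.285) → (29.365,176.355) → (22.435,159.625) → (29.365,142.895) → (46.095,135.965) → (62.825,142.895) → (69.755,159.625). Closed: final G1 returns to the first vertex.

**Shape 2** — `<path>` quadratic bezier, stroke `#ff8800` → engrave (S289, F4240). Control points (SVG): P0=(144.913,105.920), P1=(100.926,160.812), P2=(105.586,147.565); sampled at t=k/4. Machine vertices: (144.913,116.231) → (125.960,93.044) → (113.088,78.374) → (106.296,72.221) → (105.586,74.586). Open path.

**Shape 3** — `<polygon>` closed polygon, stroke `#ff8800` → engrave (S289, F4240). Machine vertices: (54.075,40.295) → (110.806,86.777) → (128.346,160.335) → (122.062,141.442) → (126.235,107.655) → (95.703,82.449) → (54.075,40.295). Closed: final G1 returns to the first vertex.

; LightBurn 1.7.01
; GRBL device profile, absolute coords
G21
G90
G0 X69.755 Y159.625
M3 S289
G1 X62.825 Y176.355 F4240
G1 X46.095 Y183.285
G1 X29.365 Y176.355
G1 X22.435 Y159.625
G1 X29.365 Y142.895
G1 X46.095 Y135.965
G1 X62.825 Y142.895
G1 X69.755 Y159.625
M5
G0 X144.913 Y116.231
M3 S289
G1 X125.960 Y93.044 F4240
G1 X113.088 Y78.374
G1 X106.296 Y72.221
G1 X105.586 Y74.586
M5
G0 X54.075 Y40.295
M3 S289
G1 X110.806 Y86.777 F4240
G1 X128.346 Y160.335
G1 X122.062 Y141.442
G1 X126.235 Y107.655
G1 X95.703 Y82.449
G1 X54.075 Y40.295
M5
G0 X0.000 Y0.000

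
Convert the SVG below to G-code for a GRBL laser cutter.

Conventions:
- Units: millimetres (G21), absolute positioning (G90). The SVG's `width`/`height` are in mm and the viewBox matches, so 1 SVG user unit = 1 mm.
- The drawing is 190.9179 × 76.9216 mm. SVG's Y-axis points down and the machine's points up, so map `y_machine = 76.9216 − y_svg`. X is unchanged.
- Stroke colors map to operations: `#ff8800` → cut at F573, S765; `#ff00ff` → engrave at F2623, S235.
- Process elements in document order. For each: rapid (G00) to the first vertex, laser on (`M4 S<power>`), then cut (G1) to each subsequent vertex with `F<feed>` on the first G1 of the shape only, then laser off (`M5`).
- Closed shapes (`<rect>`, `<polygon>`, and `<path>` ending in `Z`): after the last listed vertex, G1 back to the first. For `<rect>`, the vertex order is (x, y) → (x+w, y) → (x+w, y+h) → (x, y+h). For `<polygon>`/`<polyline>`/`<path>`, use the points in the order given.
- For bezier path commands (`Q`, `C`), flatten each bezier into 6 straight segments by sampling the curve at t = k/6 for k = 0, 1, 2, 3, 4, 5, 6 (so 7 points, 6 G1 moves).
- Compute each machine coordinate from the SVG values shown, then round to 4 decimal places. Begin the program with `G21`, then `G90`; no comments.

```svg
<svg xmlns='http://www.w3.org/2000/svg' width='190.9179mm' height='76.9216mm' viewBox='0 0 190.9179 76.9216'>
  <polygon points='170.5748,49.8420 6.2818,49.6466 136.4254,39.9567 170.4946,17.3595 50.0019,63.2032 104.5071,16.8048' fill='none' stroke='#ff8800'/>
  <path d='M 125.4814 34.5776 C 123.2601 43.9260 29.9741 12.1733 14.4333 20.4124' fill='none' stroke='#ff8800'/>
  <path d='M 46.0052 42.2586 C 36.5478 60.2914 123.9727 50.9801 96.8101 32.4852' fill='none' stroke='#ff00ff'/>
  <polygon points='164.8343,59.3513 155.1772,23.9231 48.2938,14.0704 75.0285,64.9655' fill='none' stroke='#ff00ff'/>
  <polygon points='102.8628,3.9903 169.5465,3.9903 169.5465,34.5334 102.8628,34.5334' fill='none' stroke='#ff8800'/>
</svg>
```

G21
G90
G00 X170.5748 Y27.0796
M4 S765
G1 X6.2818 Y27.2750 F573
G1 X136.4254 Y36.9649
G1 X170.4946 Y59.5621
G1 X50.0019 Y13.7184
G1 X104.5071 Y60.1168
G1 X170.5748 Y27.0796
M5
G00 X125.4814 Y42.3440
M4 S765
G1 X117.5636 Y40.7195 F573
G1 X99.1574 Y43.6925
G1 X74.9522 Y49.0106
G1 X49.6369 Y54.4211
G1 X27.9009 Y57.6715
G1 X14.4333 Y56.5092
M5
G00 X46.0052 Y34.6630
M4 S235
G1 X48.3710 Y27.8412 F2623
G1 X61.0097 Y25.0723
G1 X78.0471 Y25.8518
G1 X93.6091 Y29.6753
G1 X101.8215 Y36.0383
G1 X96.8101 Y44.4364
M5
G00 X164.8343 Y17.5703
M4 S235
G1 X155.1772 Y52.9985 F2623
G1 X48.2938 Y62.8512
G1 X75.0285 Y11.9561
G1 X164.8343 Y17.5703
M5
G00 X102.8628 Y72.9313
M4 S765
G1 X169.5465 Y72.9313 F573
G1 X169.5465 Y42.3882
G1 X102.8628 Y42.3882
G1 X102.8628 Y72.9313
M5

viewBox `0 0 190.9179 76.9216` with mm width/height → 1 unit = 1 mm. Flip: y_m = 76.9216 − y_svg.

**Shape 1** — `<polygon>` closed polygon, stroke `#ff8800` → cut (S765, F573). Machine vertices: (170.5748,27.0796) → (6.2818,27.2750) → (136.4254,36.9649) → (170.4946,59.5621) → (50.0019,13.7184) → (104.5071,60.1168) → (170.5748,27.0796). Closed: final G1 returns to the first vertex.

**Shape 2** — `<path>` cubic bezier, stroke `#ff8800` → cut (S765, F573). Control points (SVG): P0=(125.4814,34.5776), P1=(123.2601,43.9260), P2=(29.9741,12.1733), P3=(14.4333,20.4124); sampled at t=k/6. Machine vertices: (125.4814,42.3440) → (117.5636,40.7195) → (99.1574,43.6925) → (74.9522,49.0106) → (49.6369,54.4211) → (27.9009,57.6715) → (14.4333,56.5092). Open path.

**Shape 3** — `<path>` cubic bezier, stroke `#ff00ff` → engrave (S235, F2623). Control points (SVG): P0=(46.0052,42.2586), P1=(36.5478,60.2914), P2=(123.9727,50.9801), P3=(96.8101,32.4852); sampled at t=k/6. Machine vertices: (46.0052,34.6630) → (48.3710,27.8412) → (61.0097,25.0723) → (78.0471,25.8518) → (93.6091,29.6753) → (101.8215,36.0383) → (96.8101,44.4364). Open path.

**Shape 4** — `<polygon>` closed polygon, stroke `#ff00ff` → engrave (S235, F2623). Machine vertices: (164.8343,17.5703) → (155.1772,52.9985) → (48.2938,62.8512) → (75.0285,11.9561) → (164.8343,17.5703). Closed: final G1 returns to the first vertex.

**Shape 5** — `<polygon>` rectangle, stroke `#ff8800` → cut (S765, F573). Machine vertices: (102.8628,72.9313) → (169.5465,72.9313) → (169.5465,42.3882) → (102.8628,42.3882) → (102.8628,72.9313). Closed: final G1 returns to the first vertex.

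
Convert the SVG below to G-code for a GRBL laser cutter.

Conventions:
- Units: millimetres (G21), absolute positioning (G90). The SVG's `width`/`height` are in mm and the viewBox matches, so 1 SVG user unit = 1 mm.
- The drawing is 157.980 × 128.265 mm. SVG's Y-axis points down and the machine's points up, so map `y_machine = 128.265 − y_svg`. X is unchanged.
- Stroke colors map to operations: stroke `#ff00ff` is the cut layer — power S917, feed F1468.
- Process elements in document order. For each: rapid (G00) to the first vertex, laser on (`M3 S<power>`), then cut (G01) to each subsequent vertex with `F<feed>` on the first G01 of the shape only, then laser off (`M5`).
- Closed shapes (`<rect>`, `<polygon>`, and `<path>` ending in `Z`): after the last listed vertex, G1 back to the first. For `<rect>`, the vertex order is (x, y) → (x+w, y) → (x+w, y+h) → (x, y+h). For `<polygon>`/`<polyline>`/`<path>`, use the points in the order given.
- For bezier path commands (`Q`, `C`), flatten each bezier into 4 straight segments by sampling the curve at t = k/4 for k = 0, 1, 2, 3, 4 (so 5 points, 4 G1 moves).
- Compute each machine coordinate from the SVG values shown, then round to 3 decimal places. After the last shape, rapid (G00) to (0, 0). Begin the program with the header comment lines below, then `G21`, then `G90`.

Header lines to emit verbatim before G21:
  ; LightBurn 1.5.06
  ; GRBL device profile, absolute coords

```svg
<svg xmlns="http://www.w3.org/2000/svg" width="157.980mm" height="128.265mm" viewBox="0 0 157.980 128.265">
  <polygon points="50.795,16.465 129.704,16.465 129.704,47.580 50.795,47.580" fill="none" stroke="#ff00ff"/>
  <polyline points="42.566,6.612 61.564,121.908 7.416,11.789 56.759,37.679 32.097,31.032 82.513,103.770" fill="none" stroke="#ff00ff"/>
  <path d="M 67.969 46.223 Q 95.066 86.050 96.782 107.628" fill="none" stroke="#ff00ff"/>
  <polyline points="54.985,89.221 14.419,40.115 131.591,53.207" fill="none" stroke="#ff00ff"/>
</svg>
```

Since the viewBox matches the mm dimensions, user units are millimetres directly. The only transform is the Y-flip y_m = 128.265 − y_svg.

Shape 1 is a rectangle drawn with `<polygon>`. Its stroke #ff00ff means cut at S917, F1468. After flipping Y the toolpath is (50.795,111.800) → (129.704,111.800) → (129.704,80.685) → (50.795,80.685) → (50.795,111.800), returning to the start.

Shape 2 is a open polyline drawn with `<polyline>`. Its stroke #ff00ff means cut at S917, F1468. After flipping Y the toolpath is (42.566,121.653) → (61.564,6.357) → (7.416,116.476) → (56.759,90.586) → (32.097,97.233) → (82.513,24.495).

Shape 3 is a quadratic bezier drawn with `<path>`. Its stroke #ff00ff means cut at S917, F1468. After flipping Y the toolpath is (67.969,82.042) → (79.931,63.269) → (88.721,46.777) → (94.338,32.567) → (96.782,20.637).

Shape 4 is a open polyline drawn with `<polyline>`. Its stroke #ff00ff means cut at S917, F1468. After flipping Y the toolpath is (54.985,39.044) → (14.419,88.150) → (131.591,75.058).

; LightBurn 1.5.06
; GRBL device profile, absolute coords
G21
G90
G00 X50.795 Y111.800
M3 S917
G01 X129.704 Y111.800 F1468
G01 X129.704 Y80.685
G01 X50.795 Y80.685
G01 X50.795 Y111.800
M5
G00 X42.566 Y121.653
M3 S917
G01 X61.564 Y6.357 F1468
G01 X7.416 Y116.476
G01 X56.759 Y90.586
G01 X32.097 Y97.233
G01 X82.513 Y24.495
M5
G00 X67.969 Y82.042
M3 S917
G01 X79.931 Y63.269 F1468
G01 X88.721 Y46.777
G01 X94.338 Y32.567
G01 X96.782 Y20.637
M5
G00 X54.985 Y39.044
M3 S917
G01 X14.419 Y88.150 F1468
G01 X131.591 Y75.058
M5
G00 X0.000 Y0.000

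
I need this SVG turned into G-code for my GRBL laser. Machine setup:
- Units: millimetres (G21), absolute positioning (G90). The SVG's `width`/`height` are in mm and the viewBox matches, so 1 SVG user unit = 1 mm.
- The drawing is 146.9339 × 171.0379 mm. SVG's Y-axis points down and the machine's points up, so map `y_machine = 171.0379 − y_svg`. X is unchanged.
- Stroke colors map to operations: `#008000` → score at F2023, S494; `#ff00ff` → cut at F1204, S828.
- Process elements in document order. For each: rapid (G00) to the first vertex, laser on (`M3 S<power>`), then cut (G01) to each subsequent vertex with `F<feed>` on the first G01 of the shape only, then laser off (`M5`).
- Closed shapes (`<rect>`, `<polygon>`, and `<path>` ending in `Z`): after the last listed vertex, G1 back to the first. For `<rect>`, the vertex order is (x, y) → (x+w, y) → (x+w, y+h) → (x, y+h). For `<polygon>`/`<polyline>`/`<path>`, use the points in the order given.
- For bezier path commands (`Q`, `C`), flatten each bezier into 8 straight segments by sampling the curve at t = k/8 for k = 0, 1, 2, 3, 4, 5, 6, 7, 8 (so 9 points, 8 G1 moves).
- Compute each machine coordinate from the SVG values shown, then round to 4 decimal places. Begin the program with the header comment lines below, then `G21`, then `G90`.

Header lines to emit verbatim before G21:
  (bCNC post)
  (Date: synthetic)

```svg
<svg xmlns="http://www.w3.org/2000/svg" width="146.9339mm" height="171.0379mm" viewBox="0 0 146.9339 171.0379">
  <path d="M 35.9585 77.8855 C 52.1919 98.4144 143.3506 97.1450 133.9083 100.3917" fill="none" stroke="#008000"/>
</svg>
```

Since the viewBox matches the mm dimensions, user units are millimetres directly. The only transform is the Y-flip y_m = 171.0379 − y_svg.

Shape 1 is a cubic bezier drawn with `<path>`. Its stroke #008000 means score at S494, F2023. After flipping Y the toolpath is (35.9585,93.1524) → (45.2153,86.4245) → (59.4394,81.4317) → (76.5739,77.8659) → (94.5618,75.4185) → (111.3461,73.7812) → (124.8699,72.6456) → (133.0763,71.7034) → (133.9083,70.6462).

(bCNC post)
(Date: synthetic)
G21
G90
G00 X35.9585 Y93.1524
M3 S494
G01 X45.2153 Y86.4245 F2023
G01 X59.4394 Y81.4317
G01 X76.5739 Y77.8659
G01 X94.5618 Y75.4185
G01 X111.3461 Y73.7812
G01 X124.8699 Y72.6456
G01 X133.0763 Y71.7034
G01 X133.9083 Y70.6462
M5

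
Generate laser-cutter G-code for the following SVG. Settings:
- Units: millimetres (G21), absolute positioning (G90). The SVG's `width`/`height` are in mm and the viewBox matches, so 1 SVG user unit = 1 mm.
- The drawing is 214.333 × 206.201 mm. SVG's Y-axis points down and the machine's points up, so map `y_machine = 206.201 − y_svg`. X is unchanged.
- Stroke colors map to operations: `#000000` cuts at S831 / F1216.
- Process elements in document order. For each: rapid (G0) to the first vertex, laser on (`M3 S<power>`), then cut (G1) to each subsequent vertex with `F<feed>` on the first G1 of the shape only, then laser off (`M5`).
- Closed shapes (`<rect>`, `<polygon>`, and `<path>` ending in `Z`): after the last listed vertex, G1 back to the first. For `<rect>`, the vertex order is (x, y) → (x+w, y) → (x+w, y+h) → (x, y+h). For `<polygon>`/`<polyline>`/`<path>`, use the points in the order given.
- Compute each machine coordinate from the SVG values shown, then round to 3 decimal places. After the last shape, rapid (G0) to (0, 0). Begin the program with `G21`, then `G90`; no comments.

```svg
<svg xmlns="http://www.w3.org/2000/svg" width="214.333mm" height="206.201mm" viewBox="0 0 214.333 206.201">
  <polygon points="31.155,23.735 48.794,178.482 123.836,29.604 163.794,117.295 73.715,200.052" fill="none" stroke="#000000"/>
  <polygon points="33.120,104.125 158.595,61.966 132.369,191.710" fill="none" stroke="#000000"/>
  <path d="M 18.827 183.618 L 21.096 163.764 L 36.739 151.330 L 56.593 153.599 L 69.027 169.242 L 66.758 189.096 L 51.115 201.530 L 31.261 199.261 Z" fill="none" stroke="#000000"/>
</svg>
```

G21
G90
G0 X31.155 Y182.466
M3 S831
G1 X48.794 Y27.719 F1216
G1 X123.836 Y176.597
G1 X163.794 Y88.906
G1 X73.715 Y6.149
G1 X31.155 Y182.466
M5
G0 X33.120 Y102.076
M3 S831
G1 X158.595 Y144.235 F1216
G1 X132.369 Y14.491
G1 X33.120 Y102.076
M5
G0 X18.827 Y22.583
M3 S831
G1 X21.096 Y42.437 F1216
G1 X36.739 Y54.871
G1 X56.593 Y52.602
G1 X69.027 Y36.959
G1 X66.758 Y17.105
G1 X51.115 Y4.671
G1 X31.261 Y6.940
G1 X18.827 Y22.583
M5
G0 X0.000 Y0.000

Since the viewBox matches the mm dimensions, user units are millimetres directly. The only transform is the Y-flip y_m = 206.201 − y_svg.

Shape 1 is a closed polygon drawn with `<polygon>`. Its stroke #000000 means cut at S831, F1216. After flipping Y the toolpath is (31.155,182.466) → (48.794,27.719) → (123.836,176.597) → (163.794,88.906) → (73.715,6.149) → (31.155,182.466), returning to the start.

Shape 2 is a regular polygon drawn with `<polygon>`. Its stroke #000000 means cut at S831, F1216. After flipping Y the toolpath is (33.120,102.076) → (158.595,144.235) → (132.369,14.491) → (33.120,102.076), returning to the start.

Shape 3 is a regular polygon drawn with `<path>`. Its stroke #000000 means cut at S831, F1216. After flipping Y the toolpath is (18.827,22.583) → (21.096,42.437) → (36.739,54.871) → (56.593,52.602) → (69.027,36.959) → (66.758,17.105) → (51.115,4.671) → (31.261,6.940) → (18.827,22.583), returning to the start.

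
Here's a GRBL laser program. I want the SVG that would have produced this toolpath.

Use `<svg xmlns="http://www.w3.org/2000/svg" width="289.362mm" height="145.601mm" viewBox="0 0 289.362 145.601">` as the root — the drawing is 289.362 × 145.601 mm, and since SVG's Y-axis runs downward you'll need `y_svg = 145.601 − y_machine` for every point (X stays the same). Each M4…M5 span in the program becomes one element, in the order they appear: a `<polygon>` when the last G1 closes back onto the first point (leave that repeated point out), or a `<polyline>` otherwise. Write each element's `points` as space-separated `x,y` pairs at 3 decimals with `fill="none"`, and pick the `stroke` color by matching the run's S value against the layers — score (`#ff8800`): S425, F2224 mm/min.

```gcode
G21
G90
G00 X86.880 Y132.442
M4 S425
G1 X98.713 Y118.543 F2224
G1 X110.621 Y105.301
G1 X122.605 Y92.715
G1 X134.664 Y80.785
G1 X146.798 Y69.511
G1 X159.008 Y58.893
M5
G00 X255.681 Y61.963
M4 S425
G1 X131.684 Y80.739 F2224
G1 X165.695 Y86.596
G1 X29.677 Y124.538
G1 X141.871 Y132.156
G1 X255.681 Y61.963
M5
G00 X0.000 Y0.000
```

Machine Y-up, SVG Y-down with viewBox height 145.601, so y_svg = 145.601 − y_machine; X carries over. Every run uses S425, so all elements get stroke `#ff8800` (score).

Run 1: The run is open, so emit a `<polyline>` with points (Y-flipped): 86.880,13.159 98.713,27.058 110.621,40.300 122.605,52.886 134.664,64.816 146.798,76.090 159.008,86.708.

Run 2: The run returns to its start, so emit a `<polygon>` with points (Y-flipped): 255.681,83.638 131.684,64.862 165.695,59.005 29.677,21.063 141.871,13.445.

<svg xmlns="http://www.w3.org/2000/svg" width="289.362mm" height="145.601mm" viewBox="0 0 289.362 145.601">
  <polyline points="86.880,13.159 98.713,27.058 110.621,40.300 122.605,52.886 134.664,64.816 146.798,76.090 159.008,86.708" fill="none" stroke="#ff8800"/>
  <polygon points="255.681,83.638 131.684,64.862 165.695,59.005 29.677,21.063 141.871,13.445" fill="none" stroke="#ff8800"/>
</svg>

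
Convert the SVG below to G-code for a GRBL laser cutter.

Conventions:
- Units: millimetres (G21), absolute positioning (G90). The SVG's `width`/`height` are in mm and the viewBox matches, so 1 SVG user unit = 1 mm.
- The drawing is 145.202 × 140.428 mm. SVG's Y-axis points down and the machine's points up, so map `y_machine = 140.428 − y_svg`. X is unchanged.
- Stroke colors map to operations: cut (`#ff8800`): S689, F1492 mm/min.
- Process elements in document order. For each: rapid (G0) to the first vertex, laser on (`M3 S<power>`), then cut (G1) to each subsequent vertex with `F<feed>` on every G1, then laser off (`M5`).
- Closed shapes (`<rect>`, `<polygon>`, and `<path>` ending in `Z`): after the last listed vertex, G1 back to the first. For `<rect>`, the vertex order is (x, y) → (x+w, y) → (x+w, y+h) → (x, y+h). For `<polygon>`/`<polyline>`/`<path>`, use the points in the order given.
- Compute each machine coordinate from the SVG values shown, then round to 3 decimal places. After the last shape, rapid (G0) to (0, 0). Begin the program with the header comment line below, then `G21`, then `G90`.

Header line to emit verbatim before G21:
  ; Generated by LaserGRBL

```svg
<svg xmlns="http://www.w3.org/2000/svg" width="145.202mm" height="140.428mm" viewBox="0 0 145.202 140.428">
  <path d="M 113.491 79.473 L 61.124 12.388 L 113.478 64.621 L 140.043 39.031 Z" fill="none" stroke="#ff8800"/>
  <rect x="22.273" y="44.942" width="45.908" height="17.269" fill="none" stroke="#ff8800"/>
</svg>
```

; Generated by LaserGRBL
G21
G90
G0 X113.491 Y60.955
M3 S689
G1 X61.124 Y128.040 F1492
G1 X113.478 Y75.807 F1492
G1 X140.043 Y101.397 F1492
G1 X113.491 Y60.955 F1492
M5
G0 X22.273 Y95.486
M3 S689
G1 X68.181 Y95.486 F1492
G1 X68.181 Y78.217 F1492
G1 X22.273 Y78.217 F1492
G1 X22.273 Y95.486 F1492
M5
G0 X0.000 Y0.000

viewBox `0 0 145.202 140.428` with mm width/height → 1 unit = 1 mm. Flip: y_m = 140.428 − y_svg.

**Shape 1** — `<path>` closed polygon, stroke `#ff8800` → cut (S689, F1492). Machine vertices: (113.491,60.955) → (61.124,128.040) → (113.478,75.807) → (140.043,101.397) → (113.491,60.955). Closed: final G1 returns to the first vertex.

**Shape 2** — `<rect>` rectangle, stroke `#ff8800` → cut (S689, F1492). Machine vertices: (22.273,95.486) → (68.181,95.486) → (68.181,78.217) → (22.273,78.217) → (22.273,95.486). Closed: final G1 returns to the first vertex.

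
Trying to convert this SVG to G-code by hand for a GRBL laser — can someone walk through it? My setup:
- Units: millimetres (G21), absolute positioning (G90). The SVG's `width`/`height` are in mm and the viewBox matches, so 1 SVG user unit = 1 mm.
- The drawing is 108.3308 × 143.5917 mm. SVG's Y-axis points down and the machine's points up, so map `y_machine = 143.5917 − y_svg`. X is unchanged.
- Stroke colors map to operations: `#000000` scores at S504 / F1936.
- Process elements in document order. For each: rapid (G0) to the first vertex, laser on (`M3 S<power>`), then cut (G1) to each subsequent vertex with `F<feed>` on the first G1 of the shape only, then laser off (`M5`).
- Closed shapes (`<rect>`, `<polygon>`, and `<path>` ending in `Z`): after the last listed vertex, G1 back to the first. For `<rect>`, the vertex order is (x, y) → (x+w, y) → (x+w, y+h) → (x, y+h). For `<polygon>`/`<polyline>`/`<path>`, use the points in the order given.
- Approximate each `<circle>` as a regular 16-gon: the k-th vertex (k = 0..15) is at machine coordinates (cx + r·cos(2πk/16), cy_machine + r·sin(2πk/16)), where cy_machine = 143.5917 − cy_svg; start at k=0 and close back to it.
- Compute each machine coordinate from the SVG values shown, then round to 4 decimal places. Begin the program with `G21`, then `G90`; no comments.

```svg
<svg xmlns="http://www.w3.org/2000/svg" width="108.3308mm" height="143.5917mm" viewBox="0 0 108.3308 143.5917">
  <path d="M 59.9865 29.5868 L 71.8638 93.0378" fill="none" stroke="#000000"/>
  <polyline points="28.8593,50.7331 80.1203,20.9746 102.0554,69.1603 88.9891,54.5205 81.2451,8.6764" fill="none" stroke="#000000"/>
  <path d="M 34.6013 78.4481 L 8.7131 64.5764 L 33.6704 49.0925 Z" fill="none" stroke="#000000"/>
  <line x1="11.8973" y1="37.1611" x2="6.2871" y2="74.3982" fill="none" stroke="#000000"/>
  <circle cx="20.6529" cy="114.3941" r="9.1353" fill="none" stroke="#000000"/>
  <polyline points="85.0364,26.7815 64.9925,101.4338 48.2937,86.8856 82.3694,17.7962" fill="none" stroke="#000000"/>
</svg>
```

G21
G90
G0 X59.9865 Y114.0049
M3 S504
G1 X71.8638 Y50.5539 F1936
M5
G0 X28.8593 Y92.8586
M3 S504
G1 X80.1203 Y122.6171 F1936
G1 X102.0554 Y74.4314
G1 X88.9891 Y89.0712
G1 X81.2451 Y134.9153
M5
G0 X34.6013 Y65.1436
M3 S504
G1 X8.7131 Y79.0153 F1936
G1 X33.6704 Y94.4992
G1 X34.6013 Y65.1436
M5
G0 X11.8973 Y106.4306
M3 S504
G1 X6.2871 Y69.1935 F1936
M5
G0 X29.7882 Y29.1976
M3 S504
G1 X29.0928 Y32.6935 F1936
G1 X27.1125 Y35.6572
G1 X24.1488 Y37.6375
G1 X20.6529 Y38.3329
G1 X17.1570 Y37.6375
G1 X14.1933 Y35.6572
G1 X12.2130 Y32.6935
G1 X11.5176 Y29.1976
G1 X12.2130 Y25.7017
G1 X14.1933 Y22.7380
G1 X17.1570 Y20.7577
G1 X20.6529 Y20.0623
G1 X24.1488 Y20.7577
G1 X27.1125 Y22.7380
G1 X29.0928 Y25.7017
G1 X29.7882 Y29.1976
M5
G0 X85.0364 Y116.8102
M3 S504
G1 X64.9925 Y42.1579 F1936
G1 X48.2937 Y56.7061
G1 X82.3694 Y125.7955
M5

1 u = 1 mm; y_m = 143.5917 − y.

[1] `<path>` line segment, #000000→score S504 F1936: (59.9865,114.0049) → (71.8638,50.5539)

[2] `<polyline>` open polyline, #000000→score S504 F1936: (28.8593,92.8586) → (80.1203,122.6171) → (102.0554,74.4314) → (88.9891,89.0712) → (81.2451,134.9153)

[3] `<path>` regular polygon, #000000→score S504 F1936: (34.6013,65.1436) → (8.7131,79.0153) → (33.6704,94.4992) → (34.6013,65.1436) (closed)

[4] `<line>` line segment, #000000→score S504 F1936: (11.8973,106.4306) → (6.2871,69.1935)

[5] `<circle>` circle, #000000→score S504 F1936: (29.7882,29.1976) → (29.0928,32.6935) → (27.1125,35.6572) → (24.1488,37.6375) → (20.6529,38.3329) → (17.1570,37.6375) → (14.1933,35.6572) → (12.2130,32.6935) → (11.5176,29.1976) → (12.2130,25.7017) → (14.1933,22.7380) → (17.1570,20.7577) → (20.6529,20.0623) → (24.1488,20.7577) → (27.1125,22.7380) → (29.0928,25.7017) → (29.7882,29.1976) (closed)

[6] `<polyline>` open polyline, #000000→score S504 F1936: (85.0364,116.8102) → (64.9925,42.1579) → (48.2937,56.7061) → (82.3694,125.7955)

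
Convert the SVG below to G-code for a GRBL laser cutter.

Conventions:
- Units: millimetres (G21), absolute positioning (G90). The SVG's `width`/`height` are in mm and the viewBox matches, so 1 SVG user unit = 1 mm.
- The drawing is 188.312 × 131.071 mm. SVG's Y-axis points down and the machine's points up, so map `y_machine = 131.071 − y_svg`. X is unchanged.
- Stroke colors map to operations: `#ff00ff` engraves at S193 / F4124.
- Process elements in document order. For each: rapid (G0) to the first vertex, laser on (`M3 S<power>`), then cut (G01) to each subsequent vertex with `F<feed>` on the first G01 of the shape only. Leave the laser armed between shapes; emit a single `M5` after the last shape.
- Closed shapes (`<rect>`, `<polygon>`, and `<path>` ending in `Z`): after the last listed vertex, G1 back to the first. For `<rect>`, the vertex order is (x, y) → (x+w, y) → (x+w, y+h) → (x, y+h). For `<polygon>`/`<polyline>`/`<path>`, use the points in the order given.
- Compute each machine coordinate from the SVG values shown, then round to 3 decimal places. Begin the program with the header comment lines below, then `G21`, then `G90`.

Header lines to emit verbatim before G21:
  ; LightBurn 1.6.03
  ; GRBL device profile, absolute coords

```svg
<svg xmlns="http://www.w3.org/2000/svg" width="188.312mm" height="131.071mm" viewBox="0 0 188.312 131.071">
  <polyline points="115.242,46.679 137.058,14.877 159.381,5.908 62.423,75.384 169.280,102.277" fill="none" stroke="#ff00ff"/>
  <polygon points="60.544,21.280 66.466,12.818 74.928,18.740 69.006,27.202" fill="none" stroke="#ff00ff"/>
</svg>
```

Since the viewBox matches the mm dimensions, user units are millimetres directly. The only transform is the Y-flip y_m = 131.071 − y_svg.

Shape 1 is a open polyline drawn with `<polyline>`. Its stroke #ff00ff means engrave at S193, F4124. After flipping Y the toolpath is (115.242,84.392) → (137.058,116.194) → (159.381,125.163) → (62.423,55.687) → (169.280,28.794).

Shape 2 is a regular polygon drawn with `<polygon>`. Its stroke #ff00ff means engrave at S193, F4124. After flipping Y the toolpath is (60.544,109.791) → (66.466,118.253) → (74.928,112.331) → (69.006,103.869) → (60.544,109.791), returning to the start.

; LightBurn 1.6.03
; GRBL device profile, absolute coords
G21
G90
G0 X115.242 Y84.392
M3 S193
G01 X137.058 Y116.194 F4124
G01 X159.381 Y125.163
G01 X62.423 Y55.687
G01 X169.280 Y28.794
G0 X60.544 Y109.791
M3 S193
G01 X66.466 Y118.253 F4124
G01 X74.928 Y112.331
G01 X69.006 Y103.869
G01 X60.544 Y109.791
M5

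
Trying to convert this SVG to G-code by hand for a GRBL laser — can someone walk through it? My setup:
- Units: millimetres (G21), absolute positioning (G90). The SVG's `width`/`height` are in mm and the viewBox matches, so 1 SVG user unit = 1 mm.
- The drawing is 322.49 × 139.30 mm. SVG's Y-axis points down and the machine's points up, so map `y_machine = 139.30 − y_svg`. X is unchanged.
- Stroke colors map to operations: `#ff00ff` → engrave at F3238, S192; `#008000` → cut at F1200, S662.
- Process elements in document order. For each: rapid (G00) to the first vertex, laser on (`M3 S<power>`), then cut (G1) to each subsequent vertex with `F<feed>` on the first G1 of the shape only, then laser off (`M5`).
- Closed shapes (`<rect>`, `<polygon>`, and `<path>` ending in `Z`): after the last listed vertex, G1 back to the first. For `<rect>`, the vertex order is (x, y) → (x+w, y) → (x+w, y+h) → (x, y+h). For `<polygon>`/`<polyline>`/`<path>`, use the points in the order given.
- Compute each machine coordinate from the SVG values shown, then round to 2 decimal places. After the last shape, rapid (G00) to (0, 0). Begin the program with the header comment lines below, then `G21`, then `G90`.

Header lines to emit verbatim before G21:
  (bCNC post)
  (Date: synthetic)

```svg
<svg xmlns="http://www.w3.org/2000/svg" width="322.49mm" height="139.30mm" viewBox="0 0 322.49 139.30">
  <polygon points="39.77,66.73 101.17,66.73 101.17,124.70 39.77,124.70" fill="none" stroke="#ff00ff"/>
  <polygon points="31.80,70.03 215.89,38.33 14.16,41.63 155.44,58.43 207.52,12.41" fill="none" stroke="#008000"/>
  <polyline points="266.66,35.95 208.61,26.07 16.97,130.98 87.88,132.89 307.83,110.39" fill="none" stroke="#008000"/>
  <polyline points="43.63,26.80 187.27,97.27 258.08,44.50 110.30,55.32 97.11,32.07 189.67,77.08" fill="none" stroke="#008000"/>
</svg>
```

(bCNC post)
(Date: synthetic)
G21
G90
G00 X39.77 Y72.57
M3 S192
G1 X101.17 Y72.57 F3238
G1 X101.17 Y14.60
G1 X39.77 Y14.60
G1 X39.77 Y72.57
M5
G00 X31.80 Y69.27
M3 S662
G1 X215.89 Y100.97 F1200
G1 X14.16 Y97.67
G1 X155.44 Y80.87
G1 X207.52 Y126.89
G1 X31.80 Y69.27
M5
G00 X266.66 Y103.35
M3 S662
G1 X208.61 Y113.23 F1200
G1 X16.97 Y8.32
G1 X87.88 Y6.41
G1 X307.83 Y28.91
M5
G00 X43.63 Y112.50
M3 S662
G1 X187.27 Y42.03 F1200
G1 X258.08 Y94.80
G1 X110.30 Y83.98
G1 X97.11 Y107.23
G1 X189.67 Y62.22
M5
G00 X0.00 Y0.00

Since the viewBox matches the mm dimensions, user units are millimetres directly. The only transform is the Y-flip y_m = 139.30 − y_svg.

Shape 1 is a rectangle drawn with `<polygon>`. Its stroke #ff00ff means engrave at S192, F3238. After flipping Y the toolpath is (39.77,72.57) → (101.17,72.57) → (101.17,14.60) → (39.77,14.60) → (39.77,72.57), returning to the start.

Shape 2 is a closed polygon drawn with `<polygon>`. Its stroke #008000 means cut at S662, F1200. After flipping Y the toolpath is (31.80,69.27) → (215.89,100.97) → (14.16,97.67) → (155.44,80.87) → (207.52,126.89) → (31.80,69.27), returning to the start.

Shape 3 is a open polyline drawn with `<polyline>`. Its stroke #008000 means cut at S662, F1200. After flipping Y the toolpath is (266.66,103.35) → (208.61,113.23) → (16.97,8.32) → (87.88,6.41) → (307.83,28.91).

Shape 4 is a open polyline drawn with `<polyline>`. Its stroke #008000 means cut at S662, F1200. After flipping Y the toolpath is (43.63,112.50) → (187.27,42.03) → (258.08,94.80) → (110.30,83.98) → (97.11,107.23) → (189.67,62.22).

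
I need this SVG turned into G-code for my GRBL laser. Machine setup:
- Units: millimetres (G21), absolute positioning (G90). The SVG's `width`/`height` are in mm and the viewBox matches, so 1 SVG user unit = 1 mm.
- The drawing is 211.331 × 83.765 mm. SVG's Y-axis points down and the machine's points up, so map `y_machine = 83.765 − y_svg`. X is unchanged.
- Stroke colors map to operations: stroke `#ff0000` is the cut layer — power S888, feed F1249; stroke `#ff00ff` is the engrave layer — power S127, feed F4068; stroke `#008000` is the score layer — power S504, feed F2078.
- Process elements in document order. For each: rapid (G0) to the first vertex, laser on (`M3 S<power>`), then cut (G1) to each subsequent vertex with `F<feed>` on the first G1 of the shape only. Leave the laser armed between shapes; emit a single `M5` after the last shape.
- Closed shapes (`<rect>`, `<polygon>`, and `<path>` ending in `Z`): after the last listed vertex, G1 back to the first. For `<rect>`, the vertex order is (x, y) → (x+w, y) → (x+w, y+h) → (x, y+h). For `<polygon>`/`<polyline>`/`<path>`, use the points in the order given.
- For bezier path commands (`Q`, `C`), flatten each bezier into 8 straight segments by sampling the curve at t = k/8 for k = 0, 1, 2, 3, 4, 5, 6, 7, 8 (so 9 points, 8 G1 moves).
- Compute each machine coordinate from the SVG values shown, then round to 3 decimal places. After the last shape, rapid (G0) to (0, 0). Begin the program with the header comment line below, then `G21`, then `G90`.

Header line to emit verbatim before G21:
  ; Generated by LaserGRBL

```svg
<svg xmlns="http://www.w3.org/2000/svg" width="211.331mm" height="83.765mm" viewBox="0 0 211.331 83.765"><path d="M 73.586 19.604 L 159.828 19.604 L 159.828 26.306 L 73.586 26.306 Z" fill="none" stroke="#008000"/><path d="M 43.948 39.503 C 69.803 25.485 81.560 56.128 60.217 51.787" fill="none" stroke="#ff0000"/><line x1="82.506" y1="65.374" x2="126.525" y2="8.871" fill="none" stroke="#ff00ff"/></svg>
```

; Generated by LaserGRBL
G21
G90
G0 X73.586 Y64.161
M3 S504
G1 X159.828 Y64.161 F2078
G1 X159.828 Y57.459
G1 X73.586 Y57.459
G1 X73.586 Y64.161
G0 X43.948 Y44.262
M3 S888
G1 X52.946 Y47.581 F1249
G1 X60.399 Y47.646
G1 X66.085 Y45.391
G1 X69.782 Y41.749
G1 X71.266 Y37.653
G1 X70.315 Y34.037
G1 X66.706 Y31.834
G1 X60.217 Y31.978
G0 X82.506 Y18.391
M3 S127
G1 X126.525 Y74.894 F4068
M5
G0 X0.000 Y0.000

Since the viewBox matches the mm dimensions, user units are millimetres directly. The only transform is the Y-flip y_m = 83.765 − y_svg.

Shape 1 is a rectangle drawn with `<path>`. Its stroke #008000 means score at S504, F2078. After flipping Y the toolpath is (73.586,64.161) → (159.828,64.161) → (159.828,57.459) → (73.586,57.459) → (73.586,64.161), returning to the start.

Shape 2 is a cubic bezier drawn with `<path>`. Its stroke #ff0000 means cut at S888, F1249. After flipping Y the toolpath is (43.948,44.262) → (52.946,47.581) → (60.399,47.646) → (66.085,45.391) → (69.782,41.749) → (71.266,37.653) → (70.315,34.037) → (66.706,31.834) → (60.217,31.978).

Shape 3 is a line segment drawn with `<line>`. Its stroke #ff00ff means engrave at S127, F4068. After flipping Y the toolpath is (82.506,18.391) → (126.525,74.894).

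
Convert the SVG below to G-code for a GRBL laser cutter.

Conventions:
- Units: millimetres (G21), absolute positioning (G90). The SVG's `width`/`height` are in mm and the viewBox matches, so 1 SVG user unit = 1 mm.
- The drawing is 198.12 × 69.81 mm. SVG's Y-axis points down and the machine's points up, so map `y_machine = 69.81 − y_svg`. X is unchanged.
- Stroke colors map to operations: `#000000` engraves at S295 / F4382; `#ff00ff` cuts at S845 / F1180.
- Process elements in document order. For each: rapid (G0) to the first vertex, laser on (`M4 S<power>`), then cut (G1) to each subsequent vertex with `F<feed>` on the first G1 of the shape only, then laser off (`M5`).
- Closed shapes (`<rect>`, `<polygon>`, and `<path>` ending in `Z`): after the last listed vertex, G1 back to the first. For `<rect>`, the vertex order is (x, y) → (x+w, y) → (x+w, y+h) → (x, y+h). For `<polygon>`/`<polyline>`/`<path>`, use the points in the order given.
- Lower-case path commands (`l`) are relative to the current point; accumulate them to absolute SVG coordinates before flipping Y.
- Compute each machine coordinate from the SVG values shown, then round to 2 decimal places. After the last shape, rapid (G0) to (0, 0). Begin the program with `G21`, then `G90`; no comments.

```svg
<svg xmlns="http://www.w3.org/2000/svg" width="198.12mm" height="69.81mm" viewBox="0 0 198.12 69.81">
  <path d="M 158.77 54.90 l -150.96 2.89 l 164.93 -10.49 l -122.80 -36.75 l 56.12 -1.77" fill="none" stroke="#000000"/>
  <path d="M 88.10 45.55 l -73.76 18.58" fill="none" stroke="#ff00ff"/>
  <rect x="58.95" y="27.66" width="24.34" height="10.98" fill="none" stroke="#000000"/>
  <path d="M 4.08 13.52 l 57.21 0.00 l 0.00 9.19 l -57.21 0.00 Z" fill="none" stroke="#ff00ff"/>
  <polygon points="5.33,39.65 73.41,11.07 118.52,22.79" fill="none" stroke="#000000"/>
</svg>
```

G21
G90
G0 X158.77 Y14.91
M4 S295
G1 X7.81 Y12.02 F4382
G1 X172.74 Y22.51
G1 X49.94 Y59.26
G1 X106.06 Y61.03
M5
G0 X88.10 Y24.26
M4 S845
G1 X14.34 Y5.68 F1180
M5
G0 X58.95 Y42.15
M4 S295
G1 X83.29 Y42.15 F4382
G1 X83.29 Y31.17
G1 X58.95 Y31.17
G1 X58.95 Y42.15
M5
G0 X4.08 Y56.29
M4 S845
G1 X61.29 Y56.29 F1180
G1 X61.29 Y47.10
G1 X4.08 Y47.10
G1 X4.08 Y56.29
M5
G0 X5.33 Y30.16
M4 S295
G1 X73.41 Y58.74 F4382
G1 X118.52 Y47.02
G1 X5.33 Y30.16
M5
G0 X0.00 Y0.00

1 u = 1 mm; y_m = 69.81 − y.

[1] `<path>` open polyline, #000000→engrave S295 F4382: (158.77,14.91) → (7.81,12.02) → (172.74,22.51) → (49.94,59.26) → (106.06,61.03)

[2] `<path>` line segment, #ff00ff→cut S845 F1180: (88.10,24.26) → (14.34,5.68)

[3] `<rect>` rectangle, #000000→engrave S295 F4382: (58.95,42.15) → (83.29,42.15) → (83.29,31.17) → (58.95,31.17) → (58.95,42.15) (closed)

[4] `<path>` rectangle, #ff00ff→cut S845 F1180: (4.08,56.29) → (61.29,56.29) → (61.29,47.10) → (4.08,47.10) → (4.08,56.29) (closed)

[5] `<polygon>` closed polygon, #000000→engrave S295 F4382: (5.33,30.16) → (73.41,58.74) → (118.52,47.02) → (5.33,30.16) (closed)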